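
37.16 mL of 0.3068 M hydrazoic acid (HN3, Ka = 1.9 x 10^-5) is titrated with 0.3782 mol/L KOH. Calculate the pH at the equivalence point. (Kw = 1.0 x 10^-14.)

8.98

n(HN3) = 0.3068 x 0.03716 = 0.01140 mol; V(KOH) at equivalence = 0.01140/0.3782 = 0.03014 L.
At equivalence all the acid is converted to N3-; total volume = 0.03716 + 0.03014 = 0.06730 L, so [N3-] = 0.01140/0.06730 = 0.1694 M.
Kb = Kw/Ka = 1.0e-14 / 1.9 x 10^-5 = 5.26e-10.
[OH^-] = sqrt(Kb x [N3-]) = sqrt(5.26e-10 x 0.1694) = 9.44e-6 M.
pOH = 5.02, so pH = 14.00 - 5.02 = 8.98.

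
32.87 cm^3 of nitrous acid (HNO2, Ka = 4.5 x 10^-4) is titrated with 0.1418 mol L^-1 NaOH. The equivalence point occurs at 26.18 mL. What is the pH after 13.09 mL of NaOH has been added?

13.09 mL is exactly half the equivalence volume (26.18/2), i.e. the half-equivalence point.
There, n(HA) = n(A^-), so pH = pKa = -log(4.5 x 10^-4) = 3.35.

3.35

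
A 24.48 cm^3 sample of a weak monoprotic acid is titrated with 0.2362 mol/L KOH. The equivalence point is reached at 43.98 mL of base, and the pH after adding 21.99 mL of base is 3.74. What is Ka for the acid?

21.99 mL is half of the equivalence volume, so this is the half-equivalence point where [HA] = [A^-].
At half-equivalence pH = pKa, so pKa = 3.74.
Ka = 10^(-3.74) = 1.8 x 10^-4.

1.8 x 10^-4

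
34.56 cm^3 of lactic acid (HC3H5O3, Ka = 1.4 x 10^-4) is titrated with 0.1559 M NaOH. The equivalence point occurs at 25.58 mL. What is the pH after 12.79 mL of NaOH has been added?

12.79 mL is exactly half the equivalence volume (25.58/2), i.e. the half-equivalence point.
There, n(HA) = n(A^-), so pH = pKa = -log(1.4 x 10^-4) = 3.85.

3.85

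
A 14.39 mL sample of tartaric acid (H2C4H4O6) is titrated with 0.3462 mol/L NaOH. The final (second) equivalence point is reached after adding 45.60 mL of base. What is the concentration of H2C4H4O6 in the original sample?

0.549 M

n(NaOH) = 0.3462 x 0.04560 = 0.01579 mol.
At the final (second) equivalence point, 2 mol OH^- react per mol H2C4H4O6, so n(H2C4H4O6) = 0.01579 / 2 = 0.007893 mol.
[H2C4H4O6] = 0.007893 / 0.01439 L = 0.549 M.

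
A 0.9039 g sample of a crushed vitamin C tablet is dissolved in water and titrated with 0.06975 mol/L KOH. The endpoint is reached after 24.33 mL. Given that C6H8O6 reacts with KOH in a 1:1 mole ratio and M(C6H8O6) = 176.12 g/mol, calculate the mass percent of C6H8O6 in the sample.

n(KOH) = 0.06975 x 0.02433 = 0.001697 mol.
n(C6H8O6) = 0.001697 / 1 = 0.001697 mol.
mass of C6H8O6 = 0.001697 x 176.12 = 0.2989 g.
% purity = 0.2989 / 0.9039 x 100 = 33.1%.

33.1%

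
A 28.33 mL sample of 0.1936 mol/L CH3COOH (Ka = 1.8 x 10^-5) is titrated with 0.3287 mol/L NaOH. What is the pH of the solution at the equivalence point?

n(CH3COOH) = 0.1936 x 0.02833 = 0.005485 mol; V(NaOH) at equivalence = 0.005485/0.3287 = 0.01669 L.
At equivalence all the acid is converted to CH3COO-; total volume = 0.02833 + 0.01669 = 0.04502 L, so [CH3COO-] = 0.005485/0.04502 = 0.1218 M.
Kb = Kw/Ka = 1.0e-14 / 1.8 x 10^-5 = 5.56e-10.
[OH^-] = sqrt(Kb x [CH3COO-]) = sqrt(5.56e-10 x 0.1218) = 8.23e-6 M.
pOH = 5.08, so pH = 14.00 - 5.08 = 8.92.

8.92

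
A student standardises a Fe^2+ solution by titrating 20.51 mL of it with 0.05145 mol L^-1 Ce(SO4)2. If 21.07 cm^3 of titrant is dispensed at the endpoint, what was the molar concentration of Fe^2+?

n(Ce(SO4)2) = 0.05145 x 0.02107 = 0.001084 mol.
From the balanced equation, 1 mol Ce(SO4)2 reacts with 1 mol Fe^2+, so n(Fe^2+) = 0.001084 x 1/1 = 0.001084 mol.
[Fe^2+] = 0.001084 / 0.02051 L = 0.0529 M.

0.0529 M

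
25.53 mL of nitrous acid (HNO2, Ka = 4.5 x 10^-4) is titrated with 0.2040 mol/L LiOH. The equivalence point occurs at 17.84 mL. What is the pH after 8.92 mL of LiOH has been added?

8.92 mL is exactly half the equivalence volume (17.84/2), i.e. the half-equivalence point.
There, n(HA) = n(A^-), so pH = pKa = -log(4.5 x 10^-4) = 3.35.

3.35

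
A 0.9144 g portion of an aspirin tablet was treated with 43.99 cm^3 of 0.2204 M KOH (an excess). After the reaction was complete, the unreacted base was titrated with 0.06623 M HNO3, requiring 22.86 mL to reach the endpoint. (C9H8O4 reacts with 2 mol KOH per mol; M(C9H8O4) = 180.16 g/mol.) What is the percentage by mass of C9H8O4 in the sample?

80.6%

Total n(KOH) added = 0.2204 x 0.04399 = 0.009695 mol.
n(HNO3) used = 0.06623 x 0.02286 = 0.001514 mol, which equals the excess n(KOH).
So n(KOH) consumed by the sample = 0.009695 - 0.001514 = 0.008181 mol.
n(C9H8O4) = 0.008181 / 2 = 0.004091 mol.
mass C9H8O4 = 0.004091 x 180.16 = 0.7370 g, so %C9H8O4 = 0.7370/0.9144 x 100 = 80.6%.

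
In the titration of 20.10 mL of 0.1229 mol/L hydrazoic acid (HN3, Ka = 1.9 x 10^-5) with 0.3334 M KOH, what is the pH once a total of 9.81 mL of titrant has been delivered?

n(acid) = 0.1229 x 0.02010 = 0.002470 mol; n(KOH) added = 0.3334 x 0.009810 = 0.003271 mol.
Base is in excess by 0.003271 - 0.002470 = 0.0008004 mol in a total volume of 0.02991 L.
[OH^-] = 0.0008004/0.02991 = 0.02676 M, so pOH = 1.57 and pH = 14.00 - 1.57 = 12.43.

12.43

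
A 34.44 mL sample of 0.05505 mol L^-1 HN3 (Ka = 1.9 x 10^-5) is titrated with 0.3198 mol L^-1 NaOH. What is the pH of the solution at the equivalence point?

n(HN3) = 0.05505 x 0.03444 = 0.001896 mol; V(NaOH) at equivalence = 0.001896/0.3198 = 0.005928 L.
At equivalence all the acid is converted to N3-; total volume = 0.03444 + 0.005928 = 0.04037 L, so [N3-] = 0.001896/0.04037 = 0.04697 M.
Kb = Kw/Ka = 1.0e-14 / 1.9 x 10^-5 = 5.26e-10.
[OH^-] = sqrt(Kb x [N3-]) = sqrt(5.26e-10 x 0.04697) = 4.97e-6 M.
pOH = 5.30, so pH = 14.00 - 5.30 = 8.70.

8.70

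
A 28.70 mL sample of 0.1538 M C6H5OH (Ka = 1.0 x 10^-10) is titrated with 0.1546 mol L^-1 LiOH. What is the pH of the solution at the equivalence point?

n(C6H5OH) = 0.1538 x 0.02870 = 0.004414 mol; V(LiOH) at equivalence = 0.004414/0.1546 = 0.02855 L.
At equivalence all the acid is converted to C6H5O-; total volume = 0.02870 + 0.02855 = 0.05725 L, so [C6H5O-] = 0.004414/0.05725 = 0.07710 M.
Kb = Kw/Ka = 1.0e-14 / 1.0 x 10^-10 = 0.000100.
[OH^-] = sqrt(Kb x [C6H5O-]) = sqrt(0.000100 x 0.07710) = 0.00278 M.
pOH = 2.56, so pH = 14.00 - 2.56 = 11.44.

11.44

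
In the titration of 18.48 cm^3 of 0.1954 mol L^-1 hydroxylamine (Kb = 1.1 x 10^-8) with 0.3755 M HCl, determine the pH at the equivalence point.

n(NH2OH) = 0.1954 x 0.01848 = 0.003611 mol; V(HCl) at equivalence = 0.003611/0.3755 = 0.009616 L.
At equivalence the base is fully converted to NH3OH+; total volume = 0.02810 L, so [NH3OH+] = 0.003611/0.02810 = 0.1285 M.
Ka(NH3OH+) = Kw/Kb = 1.0e-14 / 1.1 x 10^-8 = 9.09e-7.
[H^+] = sqrt(Ka x [NH3OH+]) = sqrt(9.09e-7 x 0.1285) = 0.000342 M.
pH = -log(0.000342) = 3.47.

3.47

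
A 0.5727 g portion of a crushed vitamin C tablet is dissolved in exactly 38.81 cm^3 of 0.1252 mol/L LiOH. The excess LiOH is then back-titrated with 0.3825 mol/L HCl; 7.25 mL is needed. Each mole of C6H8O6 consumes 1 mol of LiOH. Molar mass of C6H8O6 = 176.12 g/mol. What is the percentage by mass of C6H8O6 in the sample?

64.1%

Total n(LiOH) added = 0.1252 x 0.03881 = 0.004859 mol.
n(HCl) used = 0.3825 x 0.007250 = 0.002773 mol, which equals the excess n(LiOH).
So n(LiOH) consumed by the sample = 0.004859 - 0.002773 = 0.002086 mol.
n(C6H8O6) = 0.002086 / 1 = 0.002086 mol.
mass C6H8O6 = 0.002086 x 176.12 = 0.3674 g, so %C6H8O6 = 0.3674/0.5727 x 100 = 64.1%.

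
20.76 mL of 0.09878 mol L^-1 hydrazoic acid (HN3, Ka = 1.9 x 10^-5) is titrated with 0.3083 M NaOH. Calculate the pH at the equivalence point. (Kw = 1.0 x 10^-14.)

8.80

n(HN3) = 0.09878 x 0.02076 = 0.002051 mol; V(NaOH) at equivalence = 0.002051/0.3083 = 0.006652 L.
At equivalence all the acid is converted to N3-; total volume = 0.02076 + 0.006652 = 0.02741 L, so [N3-] = 0.002051/0.02741 = 0.07481 M.
Kb = Kw/Ka = 1.0e-14 / 1.9 x 10^-5 = 5.26e-10.
[OH^-] = sqrt(Kb x [N3-]) = sqrt(5.26e-10 x 0.07481) = 6.27e-6 M.
pOH = 5.20, so pH = 14.00 - 5.20 = 8.80.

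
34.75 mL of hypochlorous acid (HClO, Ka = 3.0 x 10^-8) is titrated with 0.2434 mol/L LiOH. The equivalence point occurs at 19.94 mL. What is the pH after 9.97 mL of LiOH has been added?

7.52

9.97 mL is exactly half the equivalence volume (19.94/2), i.e. the half-equivalence point.
There, n(HA) = n(A^-), so pH = pKa = -log(3.0 x 10^-8) = 7.52.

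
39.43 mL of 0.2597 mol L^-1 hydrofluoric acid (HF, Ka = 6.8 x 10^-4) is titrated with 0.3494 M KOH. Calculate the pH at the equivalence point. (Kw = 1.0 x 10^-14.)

8.17

n(HF) = 0.2597 x 0.03943 = 0.01024 mol; V(KOH) at equivalence = 0.01024/0.3494 = 0.02931 L.
At equivalence all the acid is converted to F-; total volume = 0.03943 + 0.02931 = 0.06874 L, so [F-] = 0.01024/0.06874 = 0.1490 M.
Kb = Kw/Ka = 1.0e-14 / 6.8 x 10^-4 = 1.47e-11.
[OH^-] = sqrt(Kb x [F-]) = sqrt(1.47e-11 x 0.1490) = 1.48e-6 M.
pOH = 5.83, so pH = 14.00 - 5.83 = 8.17.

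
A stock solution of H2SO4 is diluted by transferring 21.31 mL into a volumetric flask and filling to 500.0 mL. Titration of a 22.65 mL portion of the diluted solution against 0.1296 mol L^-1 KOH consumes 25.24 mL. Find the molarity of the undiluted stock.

1.69 M

n(KOH) = 0.1296 x 0.02524 = 0.003271 mol.
n(H2SO4) in the aliquot = 0.003271 x 1/2 = 0.001636 mol.
[diluted H2SO4] = 0.001636 / 0.02265 = 0.07221 M.
Dilution factor = 500.0/21.31 = 23.46, so [stock] = 0.07221 x 23.46 = 1.69 M.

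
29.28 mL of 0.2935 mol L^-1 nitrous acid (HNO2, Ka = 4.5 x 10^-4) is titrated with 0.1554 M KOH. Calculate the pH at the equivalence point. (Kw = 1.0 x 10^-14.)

n(HNO2) = 0.2935 x 0.02928 = 0.008594 mol; V(KOH) at equivalence = 0.008594/0.1554 = 0.05530 L.
At equivalence all the acid is converted to NO2-; total volume = 0.02928 + 0.05530 = 0.08458 L, so [NO2-] = 0.008594/0.08458 = 0.1016 M.
Kb = Kw/Ka = 1.0e-14 / 4.5 x 10^-4 = 2.22e-11.
[OH^-] = sqrt(Kb x [NO2-]) = sqrt(2.22e-11 x 0.1016) = 1.50e-6 M.
pOH = 5.82, so pH = 14.00 - 5.82 = 8.18.

8.18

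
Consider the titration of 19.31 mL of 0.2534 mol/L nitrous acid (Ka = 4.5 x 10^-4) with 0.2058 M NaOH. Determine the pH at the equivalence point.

8.20

n(HNO2) = 0.2534 x 0.01931 = 0.004893 mol; V(NaOH) at equivalence = 0.004893/0.2058 = 0.02378 L.
At equivalence all the acid is converted to NO2-; total volume = 0.01931 + 0.02378 = 0.04309 L, so [NO2-] = 0.004893/0.04309 = 0.1136 M.
Kb = Kw/Ka = 1.0e-14 / 4.5 x 10^-4 = 2.22e-11.
[OH^-] = sqrt(Kb x [NO2-]) = sqrt(2.22e-11 x 0.1136) = 1.59e-6 M.
pOH = 5.80, so pH = 14.00 - 5.80 = 8.20.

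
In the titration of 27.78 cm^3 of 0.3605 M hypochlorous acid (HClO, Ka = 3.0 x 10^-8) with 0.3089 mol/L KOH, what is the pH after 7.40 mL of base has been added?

6.99

Initial n(HClO) = 0.3605 x 0.02778 = 0.01001 mol.
n(KOH) added = 0.3089 x 0.007400 = 0.002286 mol, converting that many moles of HClO to ClO-.
Remaining n(HClO) = 0.007729 mol; n(ClO-) = 0.002286 mol.
By Henderson-Hasselbalch, pH = pKa + log([A^-]/[HA]) = 7.52 + log(0.002286/0.007729) = 7.52 + (-0.53) = 6.99.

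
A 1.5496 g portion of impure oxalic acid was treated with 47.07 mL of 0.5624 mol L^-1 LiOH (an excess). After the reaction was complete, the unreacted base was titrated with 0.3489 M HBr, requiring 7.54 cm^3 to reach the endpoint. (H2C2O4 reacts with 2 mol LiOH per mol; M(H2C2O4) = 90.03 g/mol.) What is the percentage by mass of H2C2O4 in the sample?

69.3%

Total n(LiOH) added = 0.5624 x 0.04707 = 0.02647 mol.
n(HBr) used = 0.3489 x 0.007540 = 0.002631 mol, which equals the excess n(LiOH).
So n(LiOH) consumed by the sample = 0.02647 - 0.002631 = 0.02384 mol.
n(H2C2O4) = 0.02384 / 2 = 0.01192 mol.
mass H2C2O4 = 0.01192 x 90.03 = 1.073 g, so %H2C2O4 = 1.073/1.5496 x 100 = 69.3%.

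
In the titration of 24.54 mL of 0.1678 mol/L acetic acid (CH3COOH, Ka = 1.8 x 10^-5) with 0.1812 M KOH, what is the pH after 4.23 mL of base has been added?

4.10

Initial n(CH3COOH) = 0.1678 x 0.02454 = 0.004118 mol.
n(KOH) added = 0.1812 x 0.004230 = 0.0007665 mol, converting that many moles of CH3COOH to CH3COO-.
Remaining n(CH3COOH) = 0.003351 mol; n(CH3COO-) = 0.0007665 mol.
By Henderson-Hasselbalch, pH = pKa + log([A^-]/[HA]) = 4.74 + log(0.0007665/0.003351) = 4.74 + (-0.64) = 4.10.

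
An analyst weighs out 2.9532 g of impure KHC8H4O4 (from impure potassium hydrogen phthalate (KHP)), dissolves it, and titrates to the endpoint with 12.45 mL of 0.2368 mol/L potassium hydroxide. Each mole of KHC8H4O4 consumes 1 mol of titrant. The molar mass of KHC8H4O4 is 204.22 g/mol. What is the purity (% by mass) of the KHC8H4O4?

20.4%

n(KOH) = 0.2368 x 0.01245 = 0.002948 mol.
n(KHC8H4O4) = 0.002948 / 1 = 0.002948 mol.
mass of KHC8H4O4 = 0.002948 x 204.22 = 0.6021 g.
% purity = 0.6021 / 2.9532 x 100 = 20.4%.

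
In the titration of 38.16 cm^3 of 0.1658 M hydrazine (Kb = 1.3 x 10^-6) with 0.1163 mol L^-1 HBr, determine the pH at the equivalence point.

n(N2H4) = 0.1658 x 0.03816 = 0.006327 mol; V(HBr) at equivalence = 0.006327/0.1163 = 0.05440 L.
At equivalence the base is fully converted to N2H5+; total volume = 0.09256 L, so [N2H5+] = 0.006327/0.09256 = 0.06835 M.
Ka(N2H5+) = Kw/Kb = 1.0e-14 / 1.3 x 10^-6 = 7.69e-9.
[H^+] = sqrt(Ka x [N2H5+]) = sqrt(7.69e-9 x 0.06835) = 2.29e-5 M.
pH = -log(2.29e-5) = 4.64.

4.64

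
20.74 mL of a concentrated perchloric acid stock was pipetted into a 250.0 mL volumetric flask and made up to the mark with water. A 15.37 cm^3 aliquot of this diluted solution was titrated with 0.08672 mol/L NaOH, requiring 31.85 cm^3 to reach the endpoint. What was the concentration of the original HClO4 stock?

n(NaOH) = 0.08672 x 0.03185 = 0.002762 mol.
n(HClO4) in the aliquot = 0.002762 mol.
[diluted HClO4] = 0.002762 / 0.01537 = 0.1797 M.
Dilution factor = 250.0/20.74 = 12.05, so [stock] = 0.1797 x 12.05 = 2.17 M.

2.17 M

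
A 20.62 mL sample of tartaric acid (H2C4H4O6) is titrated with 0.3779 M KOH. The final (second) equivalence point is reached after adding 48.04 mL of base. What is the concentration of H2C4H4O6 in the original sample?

n(KOH) = 0.3779 x 0.04804 = 0.01815 mol.
At the final (second) equivalence point, 2 mol OH^- react per mol H2C4H4O6, so n(H2C4H4O6) = 0.01815 / 2 = 0.009077 mol.
[H2C4H4O6] = 0.009077 / 0.02062 L = 0.440 M.

0.440 M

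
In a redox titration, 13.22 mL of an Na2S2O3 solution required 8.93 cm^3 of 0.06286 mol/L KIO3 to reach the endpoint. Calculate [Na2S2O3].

n(KIO3) = 0.06286 x 0.008930 = 0.0005613 mol.
From the balanced equation, 1 mol KIO3 reacts with 6 mol Na2S2O3, so n(Na2S2O3) = 0.0005613 x 6/1 = 0.003368 mol.
[Na2S2O3] = 0.003368 / 0.01322 L = 0.255 M.

0.255 M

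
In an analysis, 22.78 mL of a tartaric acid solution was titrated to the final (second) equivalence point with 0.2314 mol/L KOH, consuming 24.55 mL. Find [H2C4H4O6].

0.125 M

n(KOH) = 0.2314 x 0.02455 = 0.005681 mol.
At the final (second) equivalence point, 2 mol OH^- react per mol H2C4H4O6, so n(H2C4H4O6) = 0.005681 / 2 = 0.002840 mol.
[H2C4H4O6] = 0.002840 / 0.02278 L = 0.125 M.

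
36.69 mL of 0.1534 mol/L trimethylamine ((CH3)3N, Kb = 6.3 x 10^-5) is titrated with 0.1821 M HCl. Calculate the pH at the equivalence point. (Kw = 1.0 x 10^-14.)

5.44

n((CH3)3N) = 0.1534 x 0.03669 = 0.005628 mol; V(HCl) at equivalence = 0.005628/0.1821 = 0.03091 L.
At equivalence the base is fully converted to (CH3)3NH+; total volume = 0.06760 L, so [(CH3)3NH+] = 0.005628/0.06760 = 0.08326 M.
Ka((CH3)3NH+) = Kw/Kb = 1.0e-14 / 6.3 x 10^-5 = 1.59e-10.
[H^+] = sqrt(Ka x [(CH3)3NH+]) = sqrt(1.59e-10 x 0.08326) = 3.64e-6 M.
pH = -log(3.64e-6) = 5.44.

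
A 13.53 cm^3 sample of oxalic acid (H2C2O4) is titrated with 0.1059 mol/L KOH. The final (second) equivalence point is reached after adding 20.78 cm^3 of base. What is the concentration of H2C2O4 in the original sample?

n(KOH) = 0.1059 x 0.02078 = 0.002201 mol.
At the final (second) equivalence point, 2 mol OH^- react per mol H2C2O4, so n(H2C2O4) = 0.002201 / 2 = 0.001100 mol.
[H2C2O4] = 0.001100 / 0.01353 L = 0.0813 M.

0.0813 M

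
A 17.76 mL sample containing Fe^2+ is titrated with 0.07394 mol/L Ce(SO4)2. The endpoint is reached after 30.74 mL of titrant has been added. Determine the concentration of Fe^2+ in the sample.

n(Ce(SO4)2) = 0.07394 x 0.03074 = 0.002273 mol.
From the balanced equation, 1 mol Ce(SO4)2 reacts with 1 mol Fe^2+, so n(Fe^2+) = 0.002273 x 1/1 = 0.002273 mol.
[Fe^2+] = 0.002273 / 0.01776 L = 0.128 M.

0.128 M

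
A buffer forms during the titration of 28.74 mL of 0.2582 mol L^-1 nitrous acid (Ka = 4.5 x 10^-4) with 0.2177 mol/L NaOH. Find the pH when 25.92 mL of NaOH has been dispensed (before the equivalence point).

3.85

Initial n(HNO2) = 0.2582 x 0.02874 = 0.007421 mol.
n(NaOH) added = 0.2177 x 0.02592 = 0.005643 mol, converting that many moles of HNO2 to NO2-.
Remaining n(HNO2) = 0.001778 mol; n(NO2-) = 0.005643 mol.
By Henderson-Hasselbalch, pH = pKa + log([A^-]/[HA]) = 3.35 + log(0.005643/0.001778) = 3.35 + (+0.50) = 3.85.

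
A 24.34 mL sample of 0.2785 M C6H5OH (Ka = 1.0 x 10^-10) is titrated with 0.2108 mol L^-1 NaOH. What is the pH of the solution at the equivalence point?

n(C6H5OH) = 0.2785 x 0.02434 = 0.006779 mol; V(NaOH) at equivalence = 0.006779/0.2108 = 0.03216 L.
At equivalence all the acid is converted to C6H5O-; total volume = 0.02434 + 0.03216 = 0.05650 L, so [C6H5O-] = 0.006779/0.05650 = 0.1200 M.
Kb = Kw/Ka = 1.0e-14 / 1.0 x 10^-10 = 0.000100.
[OH^-] = sqrt(Kb x [C6H5O-]) = sqrt(0.000100 x 0.1200) = 0.00346 M.
pOH = 2.46, so pH = 14.00 - 2.46 = 11.54.

11.54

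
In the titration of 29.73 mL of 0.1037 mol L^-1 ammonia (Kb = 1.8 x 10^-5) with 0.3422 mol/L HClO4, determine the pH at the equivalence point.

5.18

n(NH3) = 0.1037 x 0.02973 = 0.003083 mol; V(HClO4) at equivalence = 0.003083/0.3422 = 0.009009 L.
At equivalence the base is fully converted to NH4+; total volume = 0.03874 L, so [NH4+] = 0.003083/0.03874 = 0.07958 M.
Ka(NH4+) = Kw/Kb = 1.0e-14 / 1.8 x 10^-5 = 5.56e-10.
[H^+] = sqrt(Ka x [NH4+]) = sqrt(5.56e-10 x 0.07958) = 6.65e-6 M.
pH = -log(6.65e-6) = 5.18.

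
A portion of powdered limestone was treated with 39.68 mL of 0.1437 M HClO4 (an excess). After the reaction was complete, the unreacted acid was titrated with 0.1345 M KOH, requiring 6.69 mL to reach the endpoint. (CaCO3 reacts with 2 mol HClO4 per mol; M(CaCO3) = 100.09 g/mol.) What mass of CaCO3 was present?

Total n(HClO4) added = 0.1437 x 0.03968 = 0.005702 mol.
n(KOH) used = 0.1345 x 0.006690 = 0.0008998 mol, which equals the excess n(HClO4).
So n(HClO4) consumed by the sample = 0.005702 - 0.0008998 = 0.004802 mol.
n(CaCO3) = 0.004802 / 2 = 0.002401 mol.
mass = 0.002401 mol x 100.09 g/mol = 0.240 g.

0.240 g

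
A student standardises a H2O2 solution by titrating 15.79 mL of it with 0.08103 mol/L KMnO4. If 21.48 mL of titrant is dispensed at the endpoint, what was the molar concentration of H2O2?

0.276 M

n(KMnO4) = 0.08103 x 0.02148 = 0.001741 mol.
From the balanced equation, 2 mol KMnO4 reacts with 5 mol H2O2, so n(H2O2) = 0.001741 x 5/2 = 0.004351 mol.
[H2O2] = 0.004351 / 0.01579 L = 0.276 M.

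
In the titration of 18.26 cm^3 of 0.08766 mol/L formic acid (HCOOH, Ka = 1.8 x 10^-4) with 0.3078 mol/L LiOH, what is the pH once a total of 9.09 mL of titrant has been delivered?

n(acid) = 0.08766 x 0.01826 = 0.001601 mol; n(LiOH) added = 0.3078 x 0.009090 = 0.002798 mol.
Base is in excess by 0.002798 - 0.001601 = 0.001197 mol in a total volume of 0.02735 L.
[OH^-] = 0.001197/0.02735 = 0.04377 M, so pOH = 1.36 and pH = 14.00 - 1.36 = 12.64.

12.64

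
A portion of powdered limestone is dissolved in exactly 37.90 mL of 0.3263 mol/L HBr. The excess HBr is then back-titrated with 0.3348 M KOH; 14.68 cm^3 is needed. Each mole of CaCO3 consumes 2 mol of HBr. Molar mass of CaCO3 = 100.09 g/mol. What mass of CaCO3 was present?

Total n(HBr) added = 0.3263 x 0.03790 = 0.01237 mol.
n(KOH) used = 0.3348 x 0.01468 = 0.004915 mol, which equals the excess n(HBr).
So n(HBr) consumed by the sample = 0.01237 - 0.004915 = 0.007452 mol.
n(CaCO3) = 0.007452 / 2 = 0.003726 mol.
mass = 0.003726 mol x 100.09 g/mol = 0.373 g.

0.373 g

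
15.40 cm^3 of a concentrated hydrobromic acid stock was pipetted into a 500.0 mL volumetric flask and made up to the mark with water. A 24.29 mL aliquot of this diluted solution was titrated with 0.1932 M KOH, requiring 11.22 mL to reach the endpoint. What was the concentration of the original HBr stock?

2.90 M

n(KOH) = 0.1932 x 0.01122 = 0.002168 mol.
n(HBr) in the aliquot = 0.002168 mol.
[diluted HBr] = 0.002168 / 0.02429 = 0.08924 M.
Dilution factor = 500.0/15.40 = 32.47, so [stock] = 0.08924 x 32.47 = 2.90 M.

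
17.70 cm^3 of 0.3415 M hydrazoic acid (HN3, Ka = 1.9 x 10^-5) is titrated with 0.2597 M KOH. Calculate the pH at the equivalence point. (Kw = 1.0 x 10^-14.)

n(HN3) = 0.3415 x 0.01770 = 0.006045 mol; V(KOH) at equivalence = 0.006045/0.2597 = 0.02328 L.
At equivalence all the acid is converted to N3-; total volume = 0.01770 + 0.02328 = 0.04098 L, so [N3-] = 0.006045/0.04098 = 0.1475 M.
Kb = Kw/Ka = 1.0e-14 / 1.9 x 10^-5 = 5.26e-10.
[OH^-] = sqrt(Kb x [N3-]) = sqrt(5.26e-10 x 0.1475) = 8.81e-6 M.
pOH = 5.05, so pH = 14.00 - 5.05 = 8.95.

8.95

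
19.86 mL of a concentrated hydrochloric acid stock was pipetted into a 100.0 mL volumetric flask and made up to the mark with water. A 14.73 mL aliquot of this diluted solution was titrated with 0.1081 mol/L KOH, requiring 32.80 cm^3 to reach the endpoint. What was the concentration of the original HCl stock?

n(KOH) = 0.1081 x 0.03280 = 0.003546 mol.
n(HCl) in the aliquot = 0.003546 mol.
[diluted HCl] = 0.003546 / 0.01473 = 0.2407 M.
Dilution factor = 100.0/19.86 = 5.035, so [stock] = 0.2407 x 5.035 = 1.21 M.

1.21 M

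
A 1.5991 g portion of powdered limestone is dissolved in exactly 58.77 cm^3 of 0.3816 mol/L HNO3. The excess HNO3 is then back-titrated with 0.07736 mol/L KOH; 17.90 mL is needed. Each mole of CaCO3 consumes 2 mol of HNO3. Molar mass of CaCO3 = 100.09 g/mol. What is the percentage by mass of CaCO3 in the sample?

65.9%

Total n(HNO3) added = 0.3816 x 0.05877 = 0.02243 mol.
n(KOH) used = 0.07736 x 0.01790 = 0.001385 mol, which equals the excess n(HNO3).
So n(HNO3) consumed by the sample = 0.02243 - 0.001385 = 0.02104 mol.
n(CaCO3) = 0.02104 / 2 = 0.01052 mol.
mass CaCO3 = 0.01052 x 100.09 = 1.053 g, so %CaCO3 = 1.053/1.5991 x 100 = 65.9%.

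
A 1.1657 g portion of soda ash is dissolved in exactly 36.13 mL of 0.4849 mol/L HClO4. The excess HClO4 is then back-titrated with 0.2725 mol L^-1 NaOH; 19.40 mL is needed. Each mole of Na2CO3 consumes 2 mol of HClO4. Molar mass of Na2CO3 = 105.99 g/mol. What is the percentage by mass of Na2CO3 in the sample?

55.6%

Total n(HClO4) added = 0.4849 x 0.03613 = 0.01752 mol.
n(NaOH) used = 0.2725 x 0.01940 = 0.005287 mol, which equals the excess n(HClO4).
So n(HClO4) consumed by the sample = 0.01752 - 0.005287 = 0.01223 mol.
n(Na2CO3) = 0.01223 / 2 = 0.006116 mol.
mass Na2CO3 = 0.006116 x 105.99 = 0.6483 g, so %Na2CO3 = 0.6483/1.1657 x 100 = 55.6%.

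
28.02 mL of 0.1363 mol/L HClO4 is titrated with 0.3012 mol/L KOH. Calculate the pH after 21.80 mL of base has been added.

12.74

n(acid) = 0.1363 x 0.02802 = 0.003819 mol; n(KOH) added = 0.3012 x 0.02180 = 0.006566 mol.
Base is in excess by 0.006566 - 0.003819 = 0.002747 mol in a total volume of 0.04982 L.
[OH^-] = 0.002747/0.04982 = 0.05514 M, so pOH = 1.26 and pH = 14.00 - 1.26 = 12.74.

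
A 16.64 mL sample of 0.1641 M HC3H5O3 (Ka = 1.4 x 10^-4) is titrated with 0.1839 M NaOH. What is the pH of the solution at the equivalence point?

8.40

n(HC3H5O3) = 0.1641 x 0.01664 = 0.002731 mol; V(NaOH) at equivalence = 0.002731/0.1839 = 0.01485 L.
At equivalence all the acid is converted to C3H5O3-; total volume = 0.01664 + 0.01485 = 0.03149 L, so [C3H5O3-] = 0.002731/0.03149 = 0.08672 M.
Kb = Kw/Ka = 1.0e-14 / 1.4 x 10^-4 = 7.14e-11.
[OH^-] = sqrt(Kb x [C3H5O3-]) = sqrt(7.14e-11 x 0.08672) = 2.49e-6 M.
pOH = 5.60, so pH = 14.00 - 5.60 = 8.40.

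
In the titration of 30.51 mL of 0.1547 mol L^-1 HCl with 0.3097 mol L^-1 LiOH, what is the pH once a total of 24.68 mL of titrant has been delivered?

n(acid) = 0.1547 x 0.03051 = 0.004720 mol; n(LiOH) added = 0.3097 x 0.02468 = 0.007643 mol.
Base is in excess by 0.007643 - 0.004720 = 0.002923 mol in a total volume of 0.05519 L.
[OH^-] = 0.002923/0.05519 = 0.05297 M, so pOH = 1.28 and pH = 14.00 - 1.28 = 12.72.

12.72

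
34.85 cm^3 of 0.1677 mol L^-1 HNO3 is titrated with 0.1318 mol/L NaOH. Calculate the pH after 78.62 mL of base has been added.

n(acid) = 0.1677 x 0.03485 = 0.005844 mol; n(NaOH) added = 0.1318 x 0.07862 = 0.01036 mol.
Base is in excess by 0.01036 - 0.005844 = 0.004518 mol in a total volume of 0.1135 L.
[OH^-] = 0.004518/0.1135 = 0.03981 M, so pOH = 1.40 and pH = 14.00 - 1.40 = 12.60.

12.60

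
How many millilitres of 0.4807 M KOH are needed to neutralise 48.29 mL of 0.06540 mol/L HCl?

n(HCl) = 0.06540 mol/L x 0.04829 L = 0.003158 mol.
At equivalence n(KOH) = n(HCl) = 0.003158 mol.
V(KOH) = 0.003158 / 0.4807 = 0.006570 L = 6.57 mL.

6.57 mL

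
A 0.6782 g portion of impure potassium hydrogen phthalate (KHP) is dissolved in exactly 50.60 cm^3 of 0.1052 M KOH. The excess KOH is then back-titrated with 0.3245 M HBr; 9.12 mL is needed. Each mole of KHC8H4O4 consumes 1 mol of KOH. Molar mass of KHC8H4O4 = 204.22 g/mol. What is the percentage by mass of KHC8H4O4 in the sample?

71.2%

Total n(KOH) added = 0.1052 x 0.05060 = 0.005323 mol.
n(HBr) used = 0.3245 x 0.009120 = 0.002959 mol, which equals the excess n(KOH).
So n(KOH) consumed by the sample = 0.005323 - 0.002959 = 0.002364 mol.
n(KHC8H4O4) = 0.002364 / 1 = 0.002364 mol.
mass KHC8H4O4 = 0.002364 x 204.22 = 0.4827 g, so %KHC8H4O4 = 0.4827/0.6782 x 100 = 71.2%.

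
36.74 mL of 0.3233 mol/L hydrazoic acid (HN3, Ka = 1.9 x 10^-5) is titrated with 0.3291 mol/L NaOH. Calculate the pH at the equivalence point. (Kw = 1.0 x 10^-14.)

n(HN3) = 0.3233 x 0.03674 = 0.01188 mol; V(NaOH) at equivalence = 0.01188/0.3291 = 0.03609 L.
At equivalence all the acid is converted to N3-; total volume = 0.03674 + 0.03609 = 0.07283 L, so [N3-] = 0.01188/0.07283 = 0.1631 M.
Kb = Kw/Ka = 1.0e-14 / 1.9 x 10^-5 = 5.26e-10.
[OH^-] = sqrt(Kb x [N3-]) = sqrt(5.26e-10 x 0.1631) = 9.26e-6 M.
pOH = 5.03, so pH = 14.00 - 5.03 = 8.97.

8.97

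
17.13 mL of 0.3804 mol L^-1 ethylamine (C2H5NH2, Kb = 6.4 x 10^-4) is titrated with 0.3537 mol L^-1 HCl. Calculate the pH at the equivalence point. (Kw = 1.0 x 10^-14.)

n(C2H5NH2) = 0.3804 x 0.01713 = 0.006516 mol; V(HCl) at equivalence = 0.006516/0.3537 = 0.01842 L.
At equivalence the base is fully converted to C2H5NH3+; total volume = 0.03555 L, so [C2H5NH3+] = 0.006516/0.03555 = 0.1833 M.
Ka(C2H5NH3+) = Kw/Kb = 1.0e-14 / 6.4 x 10^-4 = 1.56e-11.
[H^+] = sqrt(Ka x [C2H5NH3+]) = sqrt(1.56e-11 x 0.1833) = 1.69e-6 M.
pH = -log(1.69e-6) = 5.77.

5.77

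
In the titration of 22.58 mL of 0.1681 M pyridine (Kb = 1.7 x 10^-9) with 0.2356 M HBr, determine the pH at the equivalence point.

3.12

n(C5H5N) = 0.1681 x 0.02258 = 0.003796 mol; V(HBr) at equivalence = 0.003796/0.2356 = 0.01611 L.
At equivalence the base is fully converted to C5H5NH+; total volume = 0.03869 L, so [C5H5NH+] = 0.003796/0.03869 = 0.09810 M.
Ka(C5H5NH+) = Kw/Kb = 1.0e-14 / 1.7 x 10^-9 = 5.88e-6.
[H^+] = sqrt(Ka x [C5H5NH+]) = sqrt(5.88e-6 x 0.09810) = 0.000760 M.
pH = -log(0.000760) = 3.12.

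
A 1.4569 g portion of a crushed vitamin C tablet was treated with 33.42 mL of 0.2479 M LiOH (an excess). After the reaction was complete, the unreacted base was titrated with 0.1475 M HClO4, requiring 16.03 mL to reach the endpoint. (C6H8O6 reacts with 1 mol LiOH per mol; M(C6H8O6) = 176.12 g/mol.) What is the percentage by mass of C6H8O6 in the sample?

71.6%

Total n(LiOH) added = 0.2479 x 0.03342 = 0.008285 mol.
n(HClO4) used = 0.1475 x 0.01603 = 0.002364 mol, which equals the excess n(LiOH).
So n(LiOH) consumed by the sample = 0.008285 - 0.002364 = 0.005920 mol.
n(C6H8O6) = 0.005920 / 1 = 0.005920 mol.
mass C6H8O6 = 0.005920 x 176.12 = 1.043 g, so %C6H8O6 = 1.043/1.4569 x 100 = 71.6%.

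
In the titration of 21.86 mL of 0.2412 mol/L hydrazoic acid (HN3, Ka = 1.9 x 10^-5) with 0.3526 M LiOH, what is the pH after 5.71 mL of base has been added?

4.51

Initial n(HN3) = 0.2412 x 0.02186 = 0.005273 mol.
n(LiOH) added = 0.3526 x 0.005710 = 0.002013 mol, converting that many moles of HN3 to N3-.
Remaining n(HN3) = 0.003259 mol; n(N3-) = 0.002013 mol.
By Henderson-Hasselbalch, pH = pKa + log([A^-]/[HA]) = 4.72 + log(0.002013/0.003259) = 4.72 + (-0.21) = 4.51.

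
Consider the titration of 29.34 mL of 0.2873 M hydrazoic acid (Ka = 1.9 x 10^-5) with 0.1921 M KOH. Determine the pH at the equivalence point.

n(HN3) = 0.2873 x 0.02934 = 0.008429 mol; V(KOH) at equivalence = 0.008429/0.1921 = 0.04388 L.
At equivalence all the acid is converted to N3-; total volume = 0.02934 + 0.04388 = 0.07322 L, so [N3-] = 0.008429/0.07322 = 0.1151 M.
Kb = Kw/Ka = 1.0e-14 / 1.9 x 10^-5 = 5.26e-10.
[OH^-] = sqrt(Kb x [N3-]) = sqrt(5.26e-10 x 0.1151) = 7.78e-6 M.
pOH = 5.11, so pH = 14.00 - 5.11 = 8.89.

8.89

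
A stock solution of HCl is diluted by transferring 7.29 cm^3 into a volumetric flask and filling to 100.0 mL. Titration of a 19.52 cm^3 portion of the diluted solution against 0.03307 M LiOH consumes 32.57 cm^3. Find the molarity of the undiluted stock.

n(LiOH) = 0.03307 x 0.03257 = 0.001077 mol.
n(HCl) in the aliquot = 0.001077 mol.
[diluted HCl] = 0.001077 / 0.01952 = 0.05518 M.
Dilution factor = 100.0/7.290 = 13.72, so [stock] = 0.05518 x 13.72 = 0.757 M.

0.757 M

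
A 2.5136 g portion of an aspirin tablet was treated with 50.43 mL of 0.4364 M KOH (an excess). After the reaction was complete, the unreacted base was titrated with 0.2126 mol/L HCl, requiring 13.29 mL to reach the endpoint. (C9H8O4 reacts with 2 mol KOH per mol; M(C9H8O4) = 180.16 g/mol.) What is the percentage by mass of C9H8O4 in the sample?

68.7%

Total n(KOH) added = 0.4364 x 0.05043 = 0.02201 mol.
n(HCl) used = 0.2126 x 0.01329 = 0.002825 mol, which equals the excess n(KOH).
So n(KOH) consumed by the sample = 0.02201 - 0.002825 = 0.01918 mol.
n(C9H8O4) = 0.01918 / 2 = 0.009591 mol.
mass C9H8O4 = 0.009591 x 180.16 = 1.728 g, so %C9H8O4 = 1.728/2.5136 x 100 = 68.7%.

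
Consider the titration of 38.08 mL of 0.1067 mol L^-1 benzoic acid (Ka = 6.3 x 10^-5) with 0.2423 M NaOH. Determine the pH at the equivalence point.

n(C6H5COOH) = 0.1067 x 0.03808 = 0.004063 mol; V(NaOH) at equivalence = 0.004063/0.2423 = 0.01677 L.
At equivalence all the acid is converted to C6H5COO-; total volume = 0.03808 + 0.01677 = 0.05485 L, so [C6H5COO-] = 0.004063/0.05485 = 0.07408 M.
Kb = Kw/Ka = 1.0e-14 / 6.3 x 10^-5 = 1.59e-10.
[OH^-] = sqrt(Kb x [C6H5COO-]) = sqrt(1.59e-10 x 0.07408) = 3.43e-6 M.
pOH = 5.46, so pH = 14.00 - 5.46 = 8.54.

8.54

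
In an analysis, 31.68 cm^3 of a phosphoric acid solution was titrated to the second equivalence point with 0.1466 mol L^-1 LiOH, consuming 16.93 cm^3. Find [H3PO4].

n(LiOH) = 0.1466 x 0.01693 = 0.002482 mol.
At the second equivalence point, 2 mol OH^- react per mol H3PO4, so n(H3PO4) = 0.002482 / 2 = 0.001241 mol.
[H3PO4] = 0.001241 / 0.03168 L = 0.0392 M.

0.0392 M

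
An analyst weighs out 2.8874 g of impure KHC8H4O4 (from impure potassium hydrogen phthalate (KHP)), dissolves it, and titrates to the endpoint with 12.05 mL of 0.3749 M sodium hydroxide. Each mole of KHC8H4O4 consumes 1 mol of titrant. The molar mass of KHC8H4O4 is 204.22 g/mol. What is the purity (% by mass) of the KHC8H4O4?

32.0%

n(NaOH) = 0.3749 x 0.01205 = 0.004518 mol.
n(KHC8H4O4) = 0.004518 / 1 = 0.004518 mol.
mass of KHC8H4O4 = 0.004518 x 204.22 = 0.9226 g.
% purity = 0.9226 / 2.8874 x 100 = 32.0%.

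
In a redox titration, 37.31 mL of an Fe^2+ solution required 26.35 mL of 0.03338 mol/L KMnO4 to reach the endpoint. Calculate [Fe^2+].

n(KMnO4) = 0.03338 x 0.02635 = 0.0008796 mol.
From the balanced equation, 1 mol KMnO4 reacts with 5 mol Fe^2+, so n(Fe^2+) = 0.0008796 x 5/1 = 0.004398 mol.
[Fe^2+] = 0.004398 / 0.03731 L = 0.118 M.

0.118 M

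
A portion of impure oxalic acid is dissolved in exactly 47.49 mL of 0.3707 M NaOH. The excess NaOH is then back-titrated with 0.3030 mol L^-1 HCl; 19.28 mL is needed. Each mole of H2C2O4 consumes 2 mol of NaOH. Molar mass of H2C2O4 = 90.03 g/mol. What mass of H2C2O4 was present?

Total n(NaOH) added = 0.3707 x 0.04749 = 0.01760 mol.
n(HCl) used = 0.3030 x 0.01928 = 0.005842 mol, which equals the excess n(NaOH).
So n(NaOH) consumed by the sample = 0.01760 - 0.005842 = 0.01176 mol.
n(H2C2O4) = 0.01176 / 2 = 0.005881 mol.
mass = 0.005881 mol x 90.03 g/mol = 0.529 g.

0.529 g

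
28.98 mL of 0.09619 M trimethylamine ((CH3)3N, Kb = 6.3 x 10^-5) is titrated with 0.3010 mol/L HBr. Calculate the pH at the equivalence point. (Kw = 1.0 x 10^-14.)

n((CH3)3N) = 0.09619 x 0.02898 = 0.002788 mol; V(HBr) at equivalence = 0.002788/0.3010 = 0.009261 L.
At equivalence the base is fully converted to (CH3)3NH+; total volume = 0.03824 L, so [(CH3)3NH+] = 0.002788/0.03824 = 0.07290 M.
Ka((CH3)3NH+) = Kw/Kb = 1.0e-14 / 6.3 x 10^-5 = 1.59e-10.
[H^+] = sqrt(Ka x [(CH3)3NH+]) = sqrt(1.59e-10 x 0.07290) = 3.40e-6 M.
pH = -log(3.40e-6) = 5.47.

5.47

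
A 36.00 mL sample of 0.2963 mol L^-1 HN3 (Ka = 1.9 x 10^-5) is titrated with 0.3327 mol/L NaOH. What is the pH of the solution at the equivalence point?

8.96

n(HN3) = 0.2963 x 0.03600 = 0.01067 mol; V(NaOH) at equivalence = 0.01067/0.3327 = 0.03206 L.
At equivalence all the acid is converted to N3-; total volume = 0.03600 + 0.03206 = 0.06806 L, so [N3-] = 0.01067/0.06806 = 0.1567 M.
Kb = Kw/Ka = 1.0e-14 / 1.9 x 10^-5 = 5.26e-10.
[OH^-] = sqrt(Kb x [N3-]) = sqrt(5.26e-10 x 0.1567) = 9.08e-6 M.
pOH = 5.04, so pH = 14.00 - 5.04 = 8.96.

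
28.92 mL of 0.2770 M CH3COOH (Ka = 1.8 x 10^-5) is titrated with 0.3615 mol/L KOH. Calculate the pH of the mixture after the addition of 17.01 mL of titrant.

5.26

Initial n(CH3COOH) = 0.2770 x 0.02892 = 0.008011 mol.
n(KOH) added = 0.3615 x 0.01701 = 0.006149 mol, converting that many moles of CH3COOH to CH3COO-.
Remaining n(CH3COOH) = 0.001862 mol; n(CH3COO-) = 0.006149 mol.
By Henderson-Hasselbalch, pH = pKa + log([A^-]/[HA]) = 4.74 + log(0.006149/0.001862) = 4.74 + (+0.52) = 5.26.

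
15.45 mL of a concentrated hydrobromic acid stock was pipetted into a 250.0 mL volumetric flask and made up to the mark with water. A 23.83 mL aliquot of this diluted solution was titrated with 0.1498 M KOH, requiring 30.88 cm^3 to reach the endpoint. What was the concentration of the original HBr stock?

n(KOH) = 0.1498 x 0.03088 = 0.004626 mol.
n(HBr) in the aliquot = 0.004626 mol.
[diluted HBr] = 0.004626 / 0.02383 = 0.1941 M.
Dilution factor = 250.0/15.45 = 16.18, so [stock] = 0.1941 x 16.18 = 3.14 M.

3.14 M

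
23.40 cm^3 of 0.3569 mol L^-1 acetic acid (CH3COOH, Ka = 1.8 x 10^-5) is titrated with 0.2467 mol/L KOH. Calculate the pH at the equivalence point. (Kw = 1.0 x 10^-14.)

8.95

n(CH3COOH) = 0.3569 x 0.02340 = 0.008351 mol; V(KOH) at equivalence = 0.008351/0.2467 = 0.03385 L.
At equivalence all the acid is converted to CH3COO-; total volume = 0.02340 + 0.03385 = 0.05725 L, so [CH3COO-] = 0.008351/0.05725 = 0.1459 M.
Kb = Kw/Ka = 1.0e-14 / 1.8 x 10^-5 = 5.56e-10.
[OH^-] = sqrt(Kb x [CH3COO-]) = sqrt(5.56e-10 x 0.1459) = 9.00e-6 M.
pOH = 5.05, so pH = 14.00 - 5.05 = 8.95.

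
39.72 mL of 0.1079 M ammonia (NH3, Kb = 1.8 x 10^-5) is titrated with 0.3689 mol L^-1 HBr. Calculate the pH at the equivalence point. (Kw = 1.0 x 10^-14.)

5.17

n(NH3) = 0.1079 x 0.03972 = 0.004286 mol; V(HBr) at equivalence = 0.004286/0.3689 = 0.01162 L.
At equivalence the base is fully converted to NH4+; total volume = 0.05134 L, so [NH4+] = 0.004286/0.05134 = 0.08348 M.
Ka(NH4+) = Kw/Kb = 1.0e-14 / 1.8 x 10^-5 = 5.56e-10.
[H^+] = sqrt(Ka x [NH4+]) = sqrt(5.56e-10 x 0.08348) = 6.81e-6 M.
pH = -log(6.81e-6) = 5.17.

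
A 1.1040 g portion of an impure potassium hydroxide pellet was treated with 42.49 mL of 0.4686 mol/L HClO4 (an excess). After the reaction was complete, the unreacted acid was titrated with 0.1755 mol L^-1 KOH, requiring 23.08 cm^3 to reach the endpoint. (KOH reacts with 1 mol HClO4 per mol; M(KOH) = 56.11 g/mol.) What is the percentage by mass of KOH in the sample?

80.6%

Total n(HClO4) added = 0.4686 x 0.04249 = 0.01991 mol.
n(KOH) used = 0.1755 x 0.02308 = 0.004051 mol, which equals the excess n(HClO4).
So n(HClO4) consumed by the sample = 0.01991 - 0.004051 = 0.01586 mol.
n(KOH) = 0.01586 / 1 = 0.01586 mol.
mass KOH = 0.01586 x 56.11 = 0.8899 g, so %KOH = 0.8899/1.1040 x 100 = 80.6%.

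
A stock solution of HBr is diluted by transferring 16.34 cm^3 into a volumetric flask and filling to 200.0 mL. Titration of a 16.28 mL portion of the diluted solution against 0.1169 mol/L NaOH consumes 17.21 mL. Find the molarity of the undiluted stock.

n(NaOH) = 0.1169 x 0.01721 = 0.002012 mol.
n(HBr) in the aliquot = 0.002012 mol.
[diluted HBr] = 0.002012 / 0.01628 = 0.1236 M.
Dilution factor = 200.0/16.34 = 12.24, so [stock] = 0.1236 x 12.24 = 1.51 M.

1.51 M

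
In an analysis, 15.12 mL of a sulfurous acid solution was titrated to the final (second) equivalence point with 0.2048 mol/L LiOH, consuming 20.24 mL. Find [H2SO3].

n(LiOH) = 0.2048 x 0.02024 = 0.004145 mol.
At the final (second) equivalence point, 2 mol OH^- react per mol H2SO3, so n(H2SO3) = 0.004145 / 2 = 0.002073 mol.
[H2SO3] = 0.002073 / 0.01512 L = 0.137 M.

0.137 M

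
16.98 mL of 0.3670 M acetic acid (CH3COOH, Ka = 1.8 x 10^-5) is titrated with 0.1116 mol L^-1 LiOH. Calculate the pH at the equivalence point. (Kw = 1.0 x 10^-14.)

n(CH3COOH) = 0.3670 x 0.01698 = 0.006232 mol; V(LiOH) at equivalence = 0.006232/0.1116 = 0.05584 L.
At equivalence all the acid is converted to CH3COO-; total volume = 0.01698 + 0.05584 = 0.07282 L, so [CH3COO-] = 0.006232/0.07282 = 0.08558 M.
Kb = Kw/Ka = 1.0e-14 / 1.8 x 10^-5 = 5.56e-10.
[OH^-] = sqrt(Kb x [CH3COO-]) = sqrt(5.56e-10 x 0.08558) = 6.90e-6 M.
pOH = 5.16, so pH = 14.00 - 5.16 = 8.84.

8.84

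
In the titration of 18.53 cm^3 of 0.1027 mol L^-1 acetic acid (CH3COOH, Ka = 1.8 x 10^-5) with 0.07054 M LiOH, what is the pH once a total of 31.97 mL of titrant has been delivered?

11.84

n(acid) = 0.1027 x 0.01853 = 0.001903 mol; n(LiOH) added = 0.07054 x 0.03197 = 0.002255 mol.
Base is in excess by 0.002255 - 0.001903 = 0.0003521 mol in a total volume of 0.05050 L.
[OH^-] = 0.0003521/0.05050 = 0.006973 M, so pOH = 2.16 and pH = 14.00 - 2.16 = 11.84.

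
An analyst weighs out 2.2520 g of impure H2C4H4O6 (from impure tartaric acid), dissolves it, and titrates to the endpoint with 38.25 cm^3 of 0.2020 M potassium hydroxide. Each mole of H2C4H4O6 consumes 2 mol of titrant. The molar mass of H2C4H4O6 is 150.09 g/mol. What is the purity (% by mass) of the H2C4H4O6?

25.7%

n(KOH) = 0.2020 x 0.03825 = 0.007727 mol.
n(H2C4H4O6) = 0.007727 / 2 = 0.003863 mol.
mass of H2C4H4O6 = 0.003863 x 150.09 = 0.5798 g.
% purity = 0.5798 / 2.2520 x 100 = 25.7%.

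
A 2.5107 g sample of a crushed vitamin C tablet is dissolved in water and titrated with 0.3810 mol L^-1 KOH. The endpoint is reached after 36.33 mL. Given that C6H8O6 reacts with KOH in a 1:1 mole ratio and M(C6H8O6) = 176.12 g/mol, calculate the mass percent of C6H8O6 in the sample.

97.1%

n(KOH) = 0.3810 x 0.03633 = 0.01384 mol.
n(C6H8O6) = 0.01384 / 1 = 0.01384 mol.
mass of C6H8O6 = 0.01384 x 176.12 = 2.438 g.
% purity = 2.438 / 2.5107 x 100 = 97.1%.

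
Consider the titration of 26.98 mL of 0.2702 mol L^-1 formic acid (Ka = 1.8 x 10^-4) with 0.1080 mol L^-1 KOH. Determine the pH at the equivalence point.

8.32

n(HCOOH) = 0.2702 x 0.02698 = 0.007290 mol; V(KOH) at equivalence = 0.007290/0.1080 = 0.06750 L.
At equivalence all the acid is converted to HCOO-; total volume = 0.02698 + 0.06750 = 0.09448 L, so [HCOO-] = 0.007290/0.09448 = 0.07716 M.
Kb = Kw/Ka = 1.0e-14 / 1.8 x 10^-4 = 5.56e-11.
[OH^-] = sqrt(Kb x [HCOO-]) = sqrt(5.56e-11 x 0.07716) = 2.07e-6 M.
pOH = 5.68, so pH = 14.00 - 5.68 = 8.32.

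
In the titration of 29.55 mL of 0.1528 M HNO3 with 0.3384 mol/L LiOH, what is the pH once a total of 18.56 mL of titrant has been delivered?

12.56

n(acid) = 0.1528 x 0.02955 = 0.004515 mol; n(LiOH) added = 0.3384 x 0.01856 = 0.006281 mol.
Base is in excess by 0.006281 - 0.004515 = 0.001765 mol in a total volume of 0.04811 L.
[OH^-] = 0.001765/0.04811 = 0.03670 M, so pOH = 1.44 and pH = 14.00 - 1.44 = 12.56.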